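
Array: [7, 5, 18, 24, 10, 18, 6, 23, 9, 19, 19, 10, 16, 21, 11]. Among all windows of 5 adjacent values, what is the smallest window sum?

64

Each size-5 window and its sum:
7 5 18 24 10 → sum 64
5 18 24 10 18 → sum 75
18 24 10 18 6 → sum 76
24 10 18 6 23 → sum 81
10 18 6 23 9 → sum 66
18 6 23 9 19 → sum 75
6 23 9 19 19 → sum 76
23 9 19 19 10 → sum 80
9 19 19 10 16 → sum 73
19 19 10 16 21 → sum 85
19 10 16 21 11 → sum 77
Smallest of these is 64.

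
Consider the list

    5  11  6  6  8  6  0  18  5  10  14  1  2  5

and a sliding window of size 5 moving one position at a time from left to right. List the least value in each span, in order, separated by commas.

5, 6, 0, 0, 0, 0, 0, 1, 1, 1

(5, 11, 6, 6, 8) → min 5
(11, 6, 6, 8, 6) → min 6
(6, 6, 8, 6, 0) → min 0
(6, 8, 6, 0, 18) → min 0
(8, 6, 0, 18, 5) → min 0
(6, 0, 18, 5, 10) → min 0
(0, 18, 5, 10, 14) → min 0
(18, 5, 10, 14, 1) → min 1
(5, 10, 14, 1, 2) → min 1
(10, 14, 1, 2, 5) → min 1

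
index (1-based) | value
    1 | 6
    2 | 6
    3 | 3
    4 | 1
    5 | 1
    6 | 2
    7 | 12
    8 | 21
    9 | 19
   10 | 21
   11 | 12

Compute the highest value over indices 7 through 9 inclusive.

Elements at indices 7..9: 12, 21, 19
max(12, 21, 19) = 21

21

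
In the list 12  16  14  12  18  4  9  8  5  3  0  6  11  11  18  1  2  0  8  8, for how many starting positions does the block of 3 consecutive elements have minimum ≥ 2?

12 16 14 → min 12  ≥ 2 ✓
16 14 12 → min 12  ≥ 2 ✓
14 12 18 → min 12  ≥ 2 ✓
12 18 4 → min 4  ≥ 2 ✓
18 4 9 → min 4  ≥ 2 ✓
4 9 8 → min 4  ≥ 2 ✓
9 8 5 → min 5  ≥ 2 ✓
8 5 3 → min 3  ≥ 2 ✓
5 3 0 → min 0
3 0 6 → min 0
0 6 11 → min 0
6 11 11 → min 6  ≥ 2 ✓
11 11 18 → min 11  ≥ 2 ✓
11 18 1 → min 1
18 1 2 → min 1
1 2 0 → min 0
2 0 8 → min 0
0 8 8 → min 0
10 windows satisfy the condition.

10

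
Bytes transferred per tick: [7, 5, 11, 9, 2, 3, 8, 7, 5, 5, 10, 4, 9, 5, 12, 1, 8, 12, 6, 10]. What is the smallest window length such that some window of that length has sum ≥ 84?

12

Extend right; whenever the sum reaches 84, record the length and shrink from the left:
add 7: running sum 7 < 84
add 5: running sum 12 < 84
add 11: running sum 23 < 84
add 9: running sum 32 < 84
add 2: running sum 34 < 84
add 3: running sum 37 < 84
add 8: running sum 45 < 84
add 7: running sum 52 < 84
add 5: running sum 57 < 84
add 5: running sum 62 < 84
add 10: running sum 72 < 84
add 4: running sum 76 < 84
add 9: shortest ending here [7, 5, 11, 9, 2, 3, 8, 7, 5, 5, 10, 4, 9] sum 85, len 13
add 5: shortest ending here [7, 5, 11, 9, 2, 3, 8, 7, 5, 5, 10, 4, 9, 5] sum 90, len 14
add 12: shortest ending here [11, 9, 2, 3, 8, 7, 5, 5, 10, 4, 9, 5, 12] sum 90, len 13
add 1: shortest ending here [11, 9, 2, 3, 8, 7, 5, 5, 10, 4, 9, 5, 12, 1] sum 91, len 14
add 8: shortest ending here [9, 2, 3, 8, 7, 5, 5, 10, 4, 9, 5, 12, 1, 8] sum 88, len 14
add 12: shortest ending here [8, 7, 5, 5, 10, 4, 9, 5, 12, 1, 8, 12] sum 86, len 12
add 6: shortest ending here [7, 5, 5, 10, 4, 9, 5, 12, 1, 8, 12, 6] sum 84, len 12
add 10: shortest ending here [5, 5, 10, 4, 9, 5, 12, 1, 8, 12, 6, 10] sum 87, len 12
Shortest qualifying length: 12.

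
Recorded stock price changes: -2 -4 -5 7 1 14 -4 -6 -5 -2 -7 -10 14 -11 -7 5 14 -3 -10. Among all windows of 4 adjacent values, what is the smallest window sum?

-24

Window sums for each of the 16 positions:
[-2, -4, -5, 7] → sum -4
[-4, -5, 7, 1] → sum -1
[-5, 7, 1, 14] → sum 17
[7, 1, 14, -4] → sum 18
[1, 14, -4, -6] → sum 5
[14, -4, -6, -5] → sum -1
[-4, -6, -5, -2] → sum -17
[-6, -5, -2, -7] → sum -20
[-5, -2, -7, -10] → sum -24
[-2, -7, -10, 14] → sum -5
[-7, -10, 14, -11] → sum -14
[-10, 14, -11, -7] → sum -14
[14, -11, -7, 5] → sum 1
[-11, -7, 5, 14] → sum 1
[-7, 5, 14, -3] → sum 9
[5, 14, -3, -10] → sum 6
Smallest of these is -24.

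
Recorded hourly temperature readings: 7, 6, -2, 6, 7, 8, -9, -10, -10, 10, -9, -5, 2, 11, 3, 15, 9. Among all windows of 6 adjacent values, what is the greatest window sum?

35

Each size-6 window and its sum:
7 6 -2 6 7 8 → sum 32
6 -2 6 7 8 -9 → sum 16
-2 6 7 8 -9 -10 → sum 0
6 7 8 -9 -10 -10 → sum -8
7 8 -9 -10 -10 10 → sum -4
8 -9 -10 -10 10 -9 → sum -20
-9 -10 -10 10 -9 -5 → sum -33
-10 -10 10 -9 -5 2 → sum -22
-10 10 -9 -5 2 11 → sum -1
10 -9 -5 2 11 3 → sum 12
-9 -5 2 11 3 15 → sum 17
-5 2 11 3 15 9 → sum 35
Greatest of these is 35.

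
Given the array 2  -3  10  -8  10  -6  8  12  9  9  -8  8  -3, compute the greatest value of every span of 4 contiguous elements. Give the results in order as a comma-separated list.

10, 10, 10, 10, 12, 12, 12, 12, 9, 9

[2, -3, 10, -8] → max 10
[-3, 10, -8, 10] → max 10
[10, -8, 10, -6] → max 10
[-8, 10, -6, 8] → max 10
[10, -6, 8, 12] → max 12
[-6, 8, 12, 9] → max 12
[8, 12, 9, 9] → max 12
[12, 9, 9, -8] → max 12
[9, 9, -8, 8] → max 9
[9, -8, 8, -3] → max 9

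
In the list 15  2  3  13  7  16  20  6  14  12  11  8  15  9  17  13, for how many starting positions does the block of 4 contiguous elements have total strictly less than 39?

[15, 2, 3, 13] → sum 33  < 39 ✓
[2, 3, 13, 7] → sum 25  < 39 ✓
[3, 13, 7, 16] → sum 39
[13, 7, 16, 20] → sum 56
[7, 16, 20, 6] → sum 49
[16, 20, 6, 14] → sum 56
[20, 6, 14, 12] → sum 52
[6, 14, 12, 11] → sum 43
[14, 12, 11, 8] → sum 45
[12, 11, 8, 15] → sum 46
[11, 8, 15, 9] → sum 43
[8, 15, 9, 17] → sum 49
[15, 9, 17, 13] → sum 54
2 windows satisfy the condition.

2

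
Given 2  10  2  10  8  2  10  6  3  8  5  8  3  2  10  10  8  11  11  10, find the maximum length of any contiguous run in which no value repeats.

add 2: [2] len 1
add 10: [2, 10] len 2
add 2 (repeat 2, move left end past it): [10, 2] len 2
add 10 (repeat 10, move left end past it): [2, 10] len 2
add 8: [2, 10, 8] len 3
add 2 (repeat 2, move left end past it): [10, 8, 2] len 3
add 10 (repeat 10, move left end past it): [8, 2, 10] len 3
add 6: [8, 2, 10, 6] len 4
add 3: [8, 2, 10, 6, 3] len 5
add 8 (repeat 8, move left end past it): [2, 10, 6, 3, 8] len 5
add 5: [2, 10, 6, 3, 8, 5] len 6
add 8 (repeat 8, move left end past it): [5, 8] len 2
add 3: [5, 8, 3] len 3
add 2: [5, 8, 3, 2] len 4
add 10: [5, 8, 3, 2, 10] len 5
add 10 (repeat 10, move left end past it): [10] len 1
add 8: [10, 8] len 2
add 11: [10, 8, 11] len 3
add 11 (repeat 11, move left end past it): [11] len 1
add 10: [11, 10] len 2
Longest all-distinct length: 6.

6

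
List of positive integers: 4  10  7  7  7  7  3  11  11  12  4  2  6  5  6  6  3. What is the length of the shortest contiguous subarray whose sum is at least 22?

add 4: running sum 4 < 22
add 10: running sum 14 < 22
add 7: running sum 21 < 22
end 3: [10, 7, 7] sum 24, len 3
end 4: [10, 7, 7, 7] sum 31, len 4
end 5: [7, 7, 7, 7] sum 28, len 4
end 6: [7, 7, 7, 3] sum 24, len 4
end 7: [7, 7, 3, 11] sum 28, len 4
end 8: [11, 11] sum 22, len 2
end 9: [11, 12] sum 23, len 2
end 10: [11, 12, 4] sum 27, len 3
end 11: [11, 12, 4, 2] sum 29, len 4
end 12: [12, 4, 2, 6] sum 24, len 4
end 13: [12, 4, 2, 6, 5] sum 29, len 5
end 14: [4, 2, 6, 5, 6] sum 23, len 5
end 15: [6, 5, 6, 6] sum 23, len 4
end 16: [6, 5, 6, 6, 3] sum 26, len 5
Shortest qualifying length: 2.

2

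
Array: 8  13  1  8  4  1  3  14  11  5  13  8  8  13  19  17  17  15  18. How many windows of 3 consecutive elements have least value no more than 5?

10

[8, 13, 1] → min 1  ≤ 5 ✓
[13, 1, 8] → min 1  ≤ 5 ✓
[1, 8, 4] → min 1  ≤ 5 ✓
[8, 4, 1] → min 1  ≤ 5 ✓
[4, 1, 3] → min 1  ≤ 5 ✓
[1, 3, 14] → min 1  ≤ 5 ✓
[3, 14, 11] → min 3  ≤ 5 ✓
[14, 11, 5] → min 5  ≤ 5 ✓
[11, 5, 13] → min 5  ≤ 5 ✓
[5, 13, 8] → min 5  ≤ 5 ✓
[13, 8, 8] → min 8
[8, 8, 13] → min 8
[8, 13, 19] → min 8
[13, 19, 17] → min 13
[19, 17, 17] → min 17
[17, 17, 15] → min 15
[17, 15, 18] → min 15
10 windows satisfy the condition.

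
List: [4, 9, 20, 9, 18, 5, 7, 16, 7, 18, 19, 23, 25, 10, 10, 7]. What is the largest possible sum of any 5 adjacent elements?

Window sums for each of the 12 positions:
4 9 20 9 18 → sum 60
9 20 9 18 5 → sum 61
20 9 18 5 7 → sum 59
9 18 5 7 16 → sum 55
18 5 7 16 7 → sum 53
5 7 16 7 18 → sum 53
7 16 7 18 19 → sum 67
16 7 18 19 23 → sum 83
7 18 19 23 25 → sum 92
18 19 23 25 10 → sum 95
19 23 25 10 10 → sum 87
23 25 10 10 7 → sum 75
Largest of these is 95.

95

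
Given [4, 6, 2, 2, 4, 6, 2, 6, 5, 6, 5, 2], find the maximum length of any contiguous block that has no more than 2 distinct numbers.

4

[4] 1 distinct, len 1
[4, 6] 2 distinct, len 2
[6, 2] 2 distinct, len 2
[6, 2, 2] 2 distinct, len 3
[2, 2, 4] 2 distinct, len 3
[4, 6] 2 distinct, len 2
[6, 2] 2 distinct, len 2
[6, 2, 6] 2 distinct, len 3
[6, 5] 2 distinct, len 2
[6, 5, 6] 2 distinct, len 3
[6, 5, 6, 5] 2 distinct, len 4
[5, 2] 2 distinct, len 2
Longest length with ≤2 distinct: 4.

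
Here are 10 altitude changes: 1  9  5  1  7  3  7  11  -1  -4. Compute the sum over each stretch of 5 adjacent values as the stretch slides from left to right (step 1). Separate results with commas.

23, 25, 23, 29, 27, 16

(1, 9, 5, 1, 7) → sum 23
(9, 5, 1, 7, 3) → sum 25
(5, 1, 7, 3, 7) → sum 23
(1, 7, 3, 7, 11) → sum 29
(7, 3, 7, 11, -1) → sum 27
(3, 7, 11, -1, -4) → sum 16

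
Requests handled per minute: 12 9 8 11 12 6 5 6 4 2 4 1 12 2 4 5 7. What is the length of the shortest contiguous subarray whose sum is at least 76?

11

add 12: running sum 12 < 76
add 9: running sum 21 < 76
add 8: running sum 29 < 76
add 11: running sum 40 < 76
add 12: running sum 52 < 76
add 6: running sum 58 < 76
add 5: running sum 63 < 76
add 6: running sum 69 < 76
add 4: running sum 73 < 76
add 2: running sum 75 < 76
add 4: shortest ending here [12, 9, 8, 11, 12, 6, 5, 6, 4, 2, 4] sum 79, len 11
add 1: shortest ending here [12, 9, 8, 11, 12, 6, 5, 6, 4, 2, 4, 1] sum 80, len 12
add 12: shortest ending here [9, 8, 11, 12, 6, 5, 6, 4, 2, 4, 1, 12] sum 80, len 12
add 2: shortest ending here [9, 8, 11, 12, 6, 5, 6, 4, 2, 4, 1, 12, 2] sum 82, len 13
add 4: shortest ending here [8, 11, 12, 6, 5, 6, 4, 2, 4, 1, 12, 2, 4] sum 77, len 13
add 5: shortest ending here [8, 11, 12, 6, 5, 6, 4, 2, 4, 1, 12, 2, 4, 5] sum 82, len 14
add 7: shortest ending here [11, 12, 6, 5, 6, 4, 2, 4, 1, 12, 2, 4, 5, 7] sum 81, len 14
Shortest qualifying length: 11.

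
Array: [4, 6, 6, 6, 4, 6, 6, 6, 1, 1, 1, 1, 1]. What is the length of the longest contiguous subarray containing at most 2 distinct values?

8

Extend right; when distinct count exceeds 2, shrink from the left:
[4] 1 distinct, len 1
[4, 6] 2 distinct, len 2
[4, 6, 6] 2 distinct, len 3
[4, 6, 6, 6] 2 distinct, len 4
[4, 6, 6, 6, 4] 2 distinct, len 5
[4, 6, 6, 6, 4, 6] 2 distinct, len 6
[4, 6, 6, 6, 4, 6, 6] 2 distinct, len 7
[4, 6, 6, 6, 4, 6, 6, 6] 2 distinct, len 8
[6, 6, 6, 1] 2 distinct, len 4
[6, 6, 6, 1, 1] 2 distinct, len 5
[6, 6, 6, 1, 1, 1] 2 distinct, len 6
[6, 6, 6, 1, 1, 1, 1] 2 distinct, len 7
[6, 6, 6, 1, 1, 1, 1, 1] 2 distinct, len 8
Longest length with ≤2 distinct: 8.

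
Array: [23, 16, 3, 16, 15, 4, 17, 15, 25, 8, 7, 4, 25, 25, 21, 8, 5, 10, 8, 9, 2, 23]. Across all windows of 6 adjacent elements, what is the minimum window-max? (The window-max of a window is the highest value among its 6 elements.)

Window maxs for each of the 17 positions:
23 16 3 16 15 4 → max 23
16 3 16 15 4 17 → max 17
3 16 15 4 17 15 → max 17
16 15 4 17 15 25 → max 25
15 4 17 15 25 8 → max 25
4 17 15 25 8 7 → max 25
17 15 25 8 7 4 → max 25
15 25 8 7 4 25 → max 25
25 8 7 4 25 25 → max 25
8 7 4 25 25 21 → max 25
7 4 25 25 21 8 → max 25
4 25 25 21 8 5 → max 25
25 25 21 8 5 10 → max 25
25 21 8 5 10 8 → max 25
21 8 5 10 8 9 → max 21
8 5 10 8 9 2 → max 10
5 10 8 9 2 23 → max 23
Minimum of these is 10.

10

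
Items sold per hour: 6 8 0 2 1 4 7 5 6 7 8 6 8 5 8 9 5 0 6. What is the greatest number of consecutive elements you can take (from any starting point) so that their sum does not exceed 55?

11

Extend to the right; shrink from the left whenever the sum exceeds 55:
[6] sum 6 len 1
[6, 8] sum 14 len 2
[6, 8, 0] sum 14 len 3
[6, 8, 0, 2] sum 16 len 4
[6, 8, 0, 2, 1] sum 17 len 5
[6, 8, 0, 2, 1, 4] sum 21 len 6
[6, 8, 0, 2, 1, 4, 7] sum 28 len 7
[6, 8, 0, 2, 1, 4, 7, 5] sum 33 len 8
[6, 8, 0, 2, 1, 4, 7, 5, 6] sum 39 len 9
[6, 8, 0, 2, 1, 4, 7, 5, 6, 7] sum 46 len 10
[6, 8, 0, 2, 1, 4, 7, 5, 6, 7, 8] sum 54 len 11
[8, 0, 2, 1, 4, 7, 5, 6, 7, 8, 6] sum 54 len 11
[0, 2, 1, 4, 7, 5, 6, 7, 8, 6, 8] sum 54 len 11
[7, 5, 6, 7, 8, 6, 8, 5] sum 52 len 8
[5, 6, 7, 8, 6, 8, 5, 8] sum 53 len 8
[7, 8, 6, 8, 5, 8, 9] sum 51 len 7
[8, 6, 8, 5, 8, 9, 5] sum 49 len 7
[8, 6, 8, 5, 8, 9, 5, 0] sum 49 len 8
[8, 6, 8, 5, 8, 9, 5, 0, 6] sum 55 len 9
Longest length seen: 11.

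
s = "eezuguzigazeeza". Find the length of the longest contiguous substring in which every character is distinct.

5

add e: [e] len 1
add e (repeat e, move left end past it): [e] len 1
add z: [e, z] len 2
add u: [e, z, u] len 3
add g: [e, z, u, g] len 4
add u (repeat u, move left end past it): [g, u] len 2
add z: [g, u, z] len 3
add i: [g, u, z, i] len 4
add g (repeat g, move left end past it): [u, z, i, g] len 4
add a: [u, z, i, g, a] len 5
add z (repeat z, move left end past it): [i, g, a, z] len 4
add e: [i, g, a, z, e] len 5
add e (repeat e, move left end past it): [e] len 1
add z: [e, z] len 2
add a: [e, z, a] len 3
Longest all-distinct length: 5.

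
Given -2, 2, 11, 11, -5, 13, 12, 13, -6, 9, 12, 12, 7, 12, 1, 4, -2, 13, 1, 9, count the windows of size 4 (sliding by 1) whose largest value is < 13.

8

[-2, 2, 11, 11] → max 11  < 13 ✓
[2, 11, 11, -5] → max 11  < 13 ✓
[11, 11, -5, 13] → max 13
[11, -5, 13, 12] → max 13
[-5, 13, 12, 13] → max 13
[13, 12, 13, -6] → max 13
[12, 13, -6, 9] → max 13
[13, -6, 9, 12] → max 13
[-6, 9, 12, 12] → max 12  < 13 ✓
[9, 12, 12, 7] → max 12  < 13 ✓
[12, 12, 7, 12] → max 12  < 13 ✓
[12, 7, 12, 1] → max 12  < 13 ✓
[7, 12, 1, 4] → max 12  < 13 ✓
[12, 1, 4, -2] → max 12  < 13 ✓
[1, 4, -2, 13] → max 13
[4, -2, 13, 1] → max 13
[-2, 13, 1, 9] → max 13
8 windows satisfy the condition.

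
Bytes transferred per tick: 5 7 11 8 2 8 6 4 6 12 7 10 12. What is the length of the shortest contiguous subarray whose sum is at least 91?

12

Extend right; whenever the sum reaches 91, record the length and shrink from the left:
add 5: running sum 5 < 91
add 7: running sum 12 < 91
add 11: running sum 23 < 91
add 8: running sum 31 < 91
add 2: running sum 33 < 91
add 8: running sum 41 < 91
add 6: running sum 47 < 91
add 4: running sum 51 < 91
add 6: running sum 57 < 91
add 12: running sum 69 < 91
add 7: running sum 76 < 91
add 10: running sum 86 < 91
add 12: shortest ending here [7, 11, 8, 2, 8, 6, 4, 6, 12, 7, 10, 12] sum 93, len 12
Shortest qualifying length: 12.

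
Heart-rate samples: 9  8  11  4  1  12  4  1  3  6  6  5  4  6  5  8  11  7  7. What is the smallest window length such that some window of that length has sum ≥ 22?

3

Extend right; whenever the sum reaches 22, record the length and shrink from the left:
add 9: running sum 9 < 22
add 8: running sum 17 < 22
add 11: shortest ending here [9, 8, 11] sum 28, len 3
add 4: shortest ending here [8, 11, 4] sum 23, len 3
add 1: shortest ending here [8, 11, 4, 1] sum 24, len 4
add 12: shortest ending here [11, 4, 1, 12] sum 28, len 4
add 4: shortest ending here [11, 4, 1, 12, 4] sum 32, len 5
add 1: shortest ending here [4, 1, 12, 4, 1] sum 22, len 5
add 3: shortest ending here [4, 1, 12, 4, 1, 3] sum 25, len 6
add 6: shortest ending here [12, 4, 1, 3, 6] sum 26, len 5
add 6: shortest ending here [12, 4, 1, 3, 6, 6] sum 32, len 6
add 5: shortest ending here [4, 1, 3, 6, 6, 5] sum 25, len 6
add 4: shortest ending here [3, 6, 6, 5, 4] sum 24, len 5
add 6: shortest ending here [6, 6, 5, 4, 6] sum 27, len 5
add 5: shortest ending here [6, 5, 4, 6, 5] sum 26, len 5
add 8: shortest ending here [4, 6, 5, 8] sum 23, len 4
add 11: shortest ending here [5, 8, 11] sum 24, len 3
add 7: shortest ending here [8, 11, 7] sum 26, len 3
add 7: shortest ending here [11, 7, 7] sum 25, len 3
Shortest qualifying length: 3.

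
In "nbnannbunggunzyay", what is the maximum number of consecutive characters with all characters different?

6

[n] len 1
[n, b] len 2
[b, n] len 2
[b, n, a] len 3
[a, n] len 2
[n] len 1
[n, b] len 2
[n, b, u] len 3
[b, u, n] len 3
[b, u, n, g] len 4
[g] len 1
[g, u] len 2
[g, u, n] len 3
[g, u, n, z] len 4
[g, u, n, z, y] len 5
[g, u, n, z, y, a] len 6
[a, y] len 2
Longest all-distinct length: 6.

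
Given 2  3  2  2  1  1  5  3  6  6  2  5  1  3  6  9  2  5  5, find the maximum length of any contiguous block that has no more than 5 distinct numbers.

add 2: window [2] (1 distinct), len 1
add 3: window [2, 3] (2 distinct), len 2
add 2: window [2, 3, 2] (2 distinct), len 3
add 2: window [2, 3, 2, 2] (2 distinct), len 4
add 1: window [2, 3, 2, 2, 1] (3 distinct), len 5
add 1: window [2, 3, 2, 2, 1, 1] (3 distinct), len 6
add 5: window [2, 3, 2, 2, 1, 1, 5] (4 distinct), len 7
add 3: window [2, 3, 2, 2, 1, 1, 5, 3] (4 distinct), len 8
add 6: window [2, 3, 2, 2, 1, 1, 5, 3, 6] (5 distinct), len 9
add 6: window [2, 3, 2, 2, 1, 1, 5, 3, 6, 6] (5 distinct), len 10
add 2: window [2, 3, 2, 2, 1, 1, 5, 3, 6, 6, 2] (5 distinct), len 11
add 5: window [2, 3, 2, 2, 1, 1, 5, 3, 6, 6, 2, 5] (5 distinct), len 12
add 1: window [2, 3, 2, 2, 1, 1, 5, 3, 6, 6, 2, 5, 1] (5 distinct), len 13
add 3: window [2, 3, 2, 2, 1, 1, 5, 3, 6, 6, 2, 5, 1, 3] (5 distinct), len 14
add 6: window [2, 3, 2, 2, 1, 1, 5, 3, 6, 6, 2, 5, 1, 3, 6] (5 distinct), len 15
add 9: window [5, 1, 3, 6, 9] (5 distinct), len 5
add 2: window [1, 3, 6, 9, 2] (5 distinct), len 5
add 5: window [3, 6, 9, 2, 5] (5 distinct), len 5
add 5: window [3, 6, 9, 2, 5, 5] (5 distinct), len 6
Longest length with ≤5 distinct: 15.

15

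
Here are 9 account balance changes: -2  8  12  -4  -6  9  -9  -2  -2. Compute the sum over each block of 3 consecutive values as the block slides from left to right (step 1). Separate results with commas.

18, 16, 2, -1, -6, -2, -13

[-2, 8, 12] → sum 18
[8, 12, -4] → sum 16
[12, -4, -6] → sum 2
[-4, -6, 9] → sum -1
[-6, 9, -9] → sum -6
[9, -9, -2] → sum -2
[-9, -2, -2] → sum -13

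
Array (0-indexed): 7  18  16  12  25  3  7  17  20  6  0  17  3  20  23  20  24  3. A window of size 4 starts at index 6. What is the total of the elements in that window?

Elements at indices 6..9: 7, 17, 20, 6
sum(7, 17, 20, 6) = 50

50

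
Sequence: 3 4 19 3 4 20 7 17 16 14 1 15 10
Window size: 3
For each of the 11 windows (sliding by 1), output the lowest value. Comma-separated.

3, 3, 3, 3, 4, 7, 7, 14, 1, 1, 1

Sliding a size-3 window across the 13 values:
3 4 19 → min 3
4 19 3 → min 3
19 3 4 → min 3
3 4 20 → min 3
4 20 7 → min 4
20 7 17 → min 7
7 17 16 → min 7
17 16 14 → min 14
16 14 1 → min 1
14 1 15 → min 1
1 15 10 → min 1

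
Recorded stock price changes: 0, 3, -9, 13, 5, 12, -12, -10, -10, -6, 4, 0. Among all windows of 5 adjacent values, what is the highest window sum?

0 3 -9 13 5 → sum 12
3 -9 13 5 12 → sum 24
-9 13 5 12 -12 → sum 9
13 5 12 -12 -10 → sum 8
5 12 -12 -10 -10 → sum -15
12 -12 -10 -10 -6 → sum -26
-12 -10 -10 -6 4 → sum -34
-10 -10 -6 4 0 → sum -22
Highest of these is 24.

24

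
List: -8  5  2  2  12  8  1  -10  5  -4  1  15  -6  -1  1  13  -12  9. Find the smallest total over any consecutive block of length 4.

Window sums for each of the 15 positions:
-8 5 2 2 → sum 1
5 2 2 12 → sum 21
2 2 12 8 → sum 24
2 12 8 1 → sum 23
12 8 1 -10 → sum 11
8 1 -10 5 → sum 4
1 -10 5 -4 → sum -8
-10 5 -4 1 → sum -8
5 -4 1 15 → sum 17
-4 1 15 -6 → sum 6
1 15 -6 -1 → sum 9
15 -6 -1 1 → sum 9
-6 -1 1 13 → sum 7
-1 1 13 -12 → sum 1
1 13 -12 9 → sum 11
Smallest of these is -8.

-8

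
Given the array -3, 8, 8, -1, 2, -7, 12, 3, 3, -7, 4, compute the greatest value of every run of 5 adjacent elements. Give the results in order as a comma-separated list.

Sliding a size-5 window across the 11 values:
(-3, 8, 8, -1, 2) → max 8
(8, 8, -1, 2, -7) → max 8
(8, -1, 2, -7, 12) → max 12
(-1, 2, -7, 12, 3) → max 12
(2, -7, 12, 3, 3) → max 12
(-7, 12, 3, 3, -7) → max 12
(12, 3, 3, -7, 4) → max 12

8, 8, 12, 12, 12, 12, 12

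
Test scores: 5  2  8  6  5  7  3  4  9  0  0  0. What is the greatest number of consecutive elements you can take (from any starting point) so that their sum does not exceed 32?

[5] sum 5 len 1
[5, 2] sum 7 len 2
[5, 2, 8] sum 15 len 3
[5, 2, 8, 6] sum 21 len 4
[5, 2, 8, 6, 5] sum 26 len 5
[2, 8, 6, 5, 7] sum 28 len 5
[2, 8, 6, 5, 7, 3] sum 31 len 6
[6, 5, 7, 3, 4] sum 25 len 5
[5, 7, 3, 4, 9] sum 28 len 5
[5, 7, 3, 4, 9, 0] sum 28 len 6
[5, 7, 3, 4, 9, 0, 0] sum 28 len 7
[5, 7, 3, 4, 9, 0, 0, 0] sum 28 len 8
Longest length seen: 8.

8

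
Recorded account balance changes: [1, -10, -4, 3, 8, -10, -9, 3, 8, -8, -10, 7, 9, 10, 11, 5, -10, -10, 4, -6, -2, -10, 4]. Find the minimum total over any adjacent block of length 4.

-22

1 -10 -4 3 → sum -10
-10 -4 3 8 → sum -3
-4 3 8 -10 → sum -3
3 8 -10 -9 → sum -8
8 -10 -9 3 → sum -8
-10 -9 3 8 → sum -8
-9 3 8 -8 → sum -6
3 8 -8 -10 → sum -7
8 -8 -10 7 → sum -3
-8 -10 7 9 → sum -2
-10 7 9 10 → sum 16
7 9 10 11 → sum 37
9 10 11 5 → sum 35
10 11 5 -10 → sum 16
11 5 -10 -10 → sum -4
5 -10 -10 4 → sum -11
-10 -10 4 -6 → sum -22
-10 4 -6 -2 → sum -14
4 -6 -2 -10 → sum -14
-6 -2 -10 4 → sum -14
Minimum of these is -22.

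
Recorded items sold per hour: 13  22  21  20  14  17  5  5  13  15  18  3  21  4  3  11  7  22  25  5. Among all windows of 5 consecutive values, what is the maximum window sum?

94

13 22 21 20 14 → sum 90
22 21 20 14 17 → sum 94
21 20 14 17 5 → sum 77
20 14 17 5 5 → sum 61
14 17 5 5 13 → sum 54
17 5 5 13 15 → sum 55
5 5 13 15 18 → sum 56
5 13 15 18 3 → sum 54
13 15 18 3 21 → sum 70
15 18 3 21 4 → sum 61
18 3 21 4 3 → sum 49
3 21 4 3 11 → sum 42
21 4 3 11 7 → sum 46
4 3 11 7 22 → sum 47
3 11 7 22 25 → sum 68
11 7 22 25 5 → sum 70
Maximum of these is 94.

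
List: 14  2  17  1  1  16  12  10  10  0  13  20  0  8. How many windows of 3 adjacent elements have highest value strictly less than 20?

9

(14, 2, 17) → max 17  < 20 ✓
(2, 17, 1) → max 17  < 20 ✓
(17, 1, 1) → max 17  < 20 ✓
(1, 1, 16) → max 16  < 20 ✓
(1, 16, 12) → max 16  < 20 ✓
(16, 12, 10) → max 16  < 20 ✓
(12, 10, 10) → max 12  < 20 ✓
(10, 10, 0) → max 10  < 20 ✓
(10, 0, 13) → max 13  < 20 ✓
(0, 13, 20) → max 20
(13, 20, 0) → max 20
(20, 0, 8) → max 20
9 windows satisfy the condition.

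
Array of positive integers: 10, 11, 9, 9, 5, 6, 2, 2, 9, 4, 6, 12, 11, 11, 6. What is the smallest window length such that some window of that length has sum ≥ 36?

4

Extend right; whenever the sum reaches 36, record the length and shrink from the left:
add 10: running sum 10 < 36
add 11: running sum 21 < 36
add 9: running sum 30 < 36
end 3: [10, 11, 9, 9] sum 39, len 4
end 4: [10, 11, 9, 9, 5] sum 44, len 5
end 5: [11, 9, 9, 5, 6] sum 40, len 5
end 6: [11, 9, 9, 5, 6, 2] sum 42, len 6
end 7: [11, 9, 9, 5, 6, 2, 2] sum 44, len 7
end 8: [9, 9, 5, 6, 2, 2, 9] sum 42, len 7
end 9: [9, 5, 6, 2, 2, 9, 4] sum 37, len 7
end 10: [9, 5, 6, 2, 2, 9, 4, 6] sum 43, len 8
end 11: [6, 2, 2, 9, 4, 6, 12] sum 41, len 7
end 12: [9, 4, 6, 12, 11] sum 42, len 5
end 13: [6, 12, 11, 11] sum 40, len 4
end 14: [12, 11, 11, 6] sum 40, len 4
Shortest qualifying length: 4.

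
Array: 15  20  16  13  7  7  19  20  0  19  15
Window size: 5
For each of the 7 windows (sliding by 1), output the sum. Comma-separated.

[15, 20, 16, 13, 7] → sum 71
[20, 16, 13, 7, 7] → sum 63
[16, 13, 7, 7, 19] → sum 62
[13, 7, 7, 19, 20] → sum 66
[7, 7, 19, 20, 0] → sum 53
[7, 19, 20, 0, 19] → sum 65
[19, 20, 0, 19, 15] → sum 73

71, 63, 62, 66, 53, 65, 73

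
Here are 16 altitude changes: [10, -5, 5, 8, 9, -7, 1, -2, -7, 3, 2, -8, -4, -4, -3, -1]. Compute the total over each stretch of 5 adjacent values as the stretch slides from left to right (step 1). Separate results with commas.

27, 10, 16, 9, -6, -12, -3, -12, -14, -11, -17, -20

(10, -5, 5, 8, 9) → sum 27
(-5, 5, 8, 9, -7) → sum 10
(5, 8, 9, -7, 1) → sum 16
(8, 9, -7, 1, -2) → sum 9
(9, -7, 1, -2, -7) → sum -6
(-7, 1, -2, -7, 3) → sum -12
(1, -2, -7, 3, 2) → sum -3
(-2, -7, 3, 2, -8) → sum -12
(-7, 3, 2, -8, -4) → sum -14
(3, 2, -8, -4, -4) → sum -11
(2, -8, -4, -4, -3) → sum -17
(-8, -4, -4, -3, -1) → sum -20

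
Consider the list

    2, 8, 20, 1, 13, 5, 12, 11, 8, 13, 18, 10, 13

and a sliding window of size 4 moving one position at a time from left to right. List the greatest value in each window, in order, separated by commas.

2 8 20 1 → max 20
8 20 1 13 → max 20
20 1 13 5 → max 20
1 13 5 12 → max 13
13 5 12 11 → max 13
5 12 11 8 → max 12
12 11 8 13 → max 13
11 8 13 18 → max 18
8 13 18 10 → max 18
13 18 10 13 → max 18

20, 20, 20, 13, 13, 12, 13, 18, 18, 18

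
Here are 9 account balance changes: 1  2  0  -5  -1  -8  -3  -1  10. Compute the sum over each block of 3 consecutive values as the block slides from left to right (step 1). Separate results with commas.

3, -3, -6, -14, -12, -12, 6

Sliding a size-3 window across the 9 values:
(1, 2, 0) → sum 3
(2, 0, -5) → sum -3
(0, -5, -1) → sum -6
(-5, -1, -8) → sum -14
(-1, -8, -3) → sum -12
(-8, -3, -1) → sum -12
(-3, -1, 10) → sum 6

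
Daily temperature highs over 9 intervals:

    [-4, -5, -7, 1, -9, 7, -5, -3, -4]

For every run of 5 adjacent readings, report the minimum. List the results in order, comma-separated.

-9, -9, -9, -9, -9

(-4, -5, -7, 1, -9) → min -9
(-5, -7, 1, -9, 7) → min -9
(-7, 1, -9, 7, -5) → min -9
(1, -9, 7, -5, -3) → min -9
(-9, 7, -5, -3, -4) → min -9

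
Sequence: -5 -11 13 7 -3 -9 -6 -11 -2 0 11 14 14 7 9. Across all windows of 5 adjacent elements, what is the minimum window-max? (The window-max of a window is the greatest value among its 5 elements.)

-2

[-5, -11, 13, 7, -3] → max 13
[-11, 13, 7, -3, -9] → max 13
[13, 7, -3, -9, -6] → max 13
[7, -3, -9, -6, -11] → max 7
[-3, -9, -6, -11, -2] → max -2
[-9, -6, -11, -2, 0] → max 0
[-6, -11, -2, 0, 11] → max 11
[-11, -2, 0, 11, 14] → max 14
[-2, 0, 11, 14, 14] → max 14
[0, 11, 14, 14, 7] → max 14
[11, 14, 14, 7, 9] → max 14
Minimum of these is -2.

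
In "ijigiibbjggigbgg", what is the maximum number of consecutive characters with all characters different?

3

[i] len 1
[i, j] len 2
[j, i] len 2
[j, i, g] len 3
[g, i] len 2
[i] len 1
[i, b] len 2
[b] len 1
[b, j] len 2
[b, j, g] len 3
[g] len 1
[g, i] len 2
[i, g] len 2
[i, g, b] len 3
[b, g] len 2
[g] len 1
Longest all-distinct length: 3.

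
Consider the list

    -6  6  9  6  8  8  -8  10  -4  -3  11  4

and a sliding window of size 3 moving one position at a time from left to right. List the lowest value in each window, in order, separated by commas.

-6 6 9 → min -6
6 9 6 → min 6
9 6 8 → min 6
6 8 8 → min 6
8 8 -8 → min -8
8 -8 10 → min -8
-8 10 -4 → min -8
10 -4 -3 → min -4
-4 -3 11 → min -4
-3 11 4 → min -3

-6, 6, 6, 6, -8, -8, -8, -4, -4, -3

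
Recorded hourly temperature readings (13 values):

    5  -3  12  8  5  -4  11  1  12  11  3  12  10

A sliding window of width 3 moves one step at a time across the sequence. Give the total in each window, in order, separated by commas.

5 -3 12 → sum 14
-3 12 8 → sum 17
12 8 5 → sum 25
8 5 -4 → sum 9
5 -4 11 → sum 12
-4 11 1 → sum 8
11 1 12 → sum 24
1 12 11 → sum 24
12 11 3 → sum 26
11 3 12 → sum 26
3 12 10 → sum 25

14, 17, 25, 9, 12, 8, 24, 24, 26, 26, 25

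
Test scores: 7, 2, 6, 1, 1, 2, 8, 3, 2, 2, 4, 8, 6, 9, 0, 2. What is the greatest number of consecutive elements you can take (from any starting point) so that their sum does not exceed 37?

10

→ 7: sum 7, len 1
→ 2: sum 9, len 2
→ 6: sum 15, len 3
→ 1: sum 16, len 4
→ 1: sum 17, len 5
→ 2: sum 19, len 6
→ 8: sum 27, len 7
→ 3: sum 30, len 8
→ 2: sum 32, len 9
→ 2: sum 34, len 10
→ 4 (dropped 7): sum 31, len 10
→ 8 (dropped 2): sum 37, len 10
→ 6 (dropped 6): sum 37, len 10
→ 9 (dropped 1, 1, 2, 8): sum 34, len 7
→ 0: sum 34, len 8
→ 2: sum 36, len 9
Longest length seen: 10.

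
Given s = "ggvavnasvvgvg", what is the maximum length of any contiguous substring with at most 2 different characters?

[g] 1 distinct, len 1
[g, g] 1 distinct, len 2
[g, g, v] 2 distinct, len 3
[v, a] 2 distinct, len 2
[v, a, v] 2 distinct, len 3
[v, n] 2 distinct, len 2
[n, a] 2 distinct, len 2
[a, s] 2 distinct, len 2
[s, v] 2 distinct, len 2
[s, v, v] 2 distinct, len 3
[v, v, g] 2 distinct, len 3
[v, v, g, v] 2 distinct, len 4
[v, v, g, v, g] 2 distinct, len 5
Longest length with ≤2 distinct: 5.

5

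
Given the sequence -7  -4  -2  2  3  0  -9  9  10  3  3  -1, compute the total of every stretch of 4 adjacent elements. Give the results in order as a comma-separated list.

(-7, -4, -2, 2) → sum -11
(-4, -2, 2, 3) → sum -1
(-2, 2, 3, 0) → sum 3
(2, 3, 0, -9) → sum -4
(3, 0, -9, 9) → sum 3
(0, -9, 9, 10) → sum 10
(-9, 9, 10, 3) → sum 13
(9, 10, 3, 3) → sum 25
(10, 3, 3, -1) → sum 15

-11, -1, 3, -4, 3, 10, 13, 25, 15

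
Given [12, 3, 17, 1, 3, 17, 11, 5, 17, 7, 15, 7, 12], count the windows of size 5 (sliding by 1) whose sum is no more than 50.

12 3 17 1 3 → sum 36  ≤ 50 ✓
3 17 1 3 17 → sum 41  ≤ 50 ✓
17 1 3 17 11 → sum 49  ≤ 50 ✓
1 3 17 11 5 → sum 37  ≤ 50 ✓
3 17 11 5 17 → sum 53
17 11 5 17 7 → sum 57
11 5 17 7 15 → sum 55
5 17 7 15 7 → sum 51
17 7 15 7 12 → sum 58
4 windows satisfy the condition.

4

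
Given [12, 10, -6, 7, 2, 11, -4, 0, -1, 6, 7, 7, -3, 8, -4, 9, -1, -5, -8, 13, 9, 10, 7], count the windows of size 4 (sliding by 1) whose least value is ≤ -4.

(12, 10, -6, 7) → min -6  ≤ -4 ✓
(10, -6, 7, 2) → min -6  ≤ -4 ✓
(-6, 7, 2, 11) → min -6  ≤ -4 ✓
(7, 2, 11, -4) → min -4  ≤ -4 ✓
(2, 11, -4, 0) → min -4  ≤ -4 ✓
(11, -4, 0, -1) → min -4  ≤ -4 ✓
(-4, 0, -1, 6) → min -4  ≤ -4 ✓
(0, -1, 6, 7) → min -1
(-1, 6, 7, 7) → min -1
(6, 7, 7, -3) → min -3
(7, 7, -3, 8) → min -3
(7, -3, 8, -4) → min -4  ≤ -4 ✓
(-3, 8, -4, 9) → min -4  ≤ -4 ✓
(8, -4, 9, -1) → min -4  ≤ -4 ✓
(-4, 9, -1, -5) → min -5  ≤ -4 ✓
(9, -1, -5, -8) → min -8  ≤ -4 ✓
(-1, -5, -8, 13) → min -8  ≤ -4 ✓
(-5, -8, 13, 9) → min -8  ≤ -4 ✓
(-8, 13, 9, 10) → min -8  ≤ -4 ✓
(13, 9, 10, 7) → min 7
15 windows satisfy the condition.

15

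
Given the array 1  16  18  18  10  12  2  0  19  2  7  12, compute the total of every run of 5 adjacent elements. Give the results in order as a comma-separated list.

Sliding a size-5 window across the 12 values:
[1, 16, 18, 18, 10] → sum 63
[16, 18, 18, 10, 12] → sum 74
[18, 18, 10, 12, 2] → sum 60
[18, 10, 12, 2, 0] → sum 42
[10, 12, 2, 0, 19] → sum 43
[12, 2, 0, 19, 2] → sum 35
[2, 0, 19, 2, 7] → sum 30
[0, 19, 2, 7, 12] → sum 40

63, 74, 60, 42, 43, 35, 30, 40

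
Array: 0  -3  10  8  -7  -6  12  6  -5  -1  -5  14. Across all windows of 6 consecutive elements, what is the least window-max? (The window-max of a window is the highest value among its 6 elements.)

Each size-6 window and its max:
(0, -3, 10, 8, -7, -6) → max 10
(-3, 10, 8, -7, -6, 12) → max 12
(10, 8, -7, -6, 12, 6) → max 12
(8, -7, -6, 12, 6, -5) → max 12
(-7, -6, 12, 6, -5, -1) → max 12
(-6, 12, 6, -5, -1, -5) → max 12
(12, 6, -5, -1, -5, 14) → max 14
Least of these is 10.

10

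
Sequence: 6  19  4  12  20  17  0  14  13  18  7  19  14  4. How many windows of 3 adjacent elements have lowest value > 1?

[6, 19, 4] → min 4  > 1 ✓
[19, 4, 12] → min 4  > 1 ✓
[4, 12, 20] → min 4  > 1 ✓
[12, 20, 17] → min 12  > 1 ✓
[20, 17, 0] → min 0
[17, 0, 14] → min 0
[0, 14, 13] → min 0
[14, 13, 18] → min 13  > 1 ✓
[13, 18, 7] → min 7  > 1 ✓
[18, 7, 19] → min 7  > 1 ✓
[7, 19, 14] → min 7  > 1 ✓
[19, 14, 4] → min 4  > 1 ✓
9 windows satisfy the condition.

9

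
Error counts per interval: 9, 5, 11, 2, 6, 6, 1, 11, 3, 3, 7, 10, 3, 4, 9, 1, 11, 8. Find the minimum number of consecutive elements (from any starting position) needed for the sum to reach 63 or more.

add 9: running sum 9 < 63
add 5: running sum 14 < 63
add 11: running sum 25 < 63
add 2: running sum 27 < 63
add 6: running sum 33 < 63
add 6: running sum 39 < 63
add 1: running sum 40 < 63
add 11: running sum 51 < 63
add 3: running sum 54 < 63
add 3: running sum 57 < 63
add 7: shortest ending here [9, 5, 11, 2, 6, 6, 1, 11, 3, 3, 7] sum 64, len 11
add 10: shortest ending here [5, 11, 2, 6, 6, 1, 11, 3, 3, 7, 10] sum 65, len 11
add 3: shortest ending here [11, 2, 6, 6, 1, 11, 3, 3, 7, 10, 3] sum 63, len 11
add 4: shortest ending here [11, 2, 6, 6, 1, 11, 3, 3, 7, 10, 3, 4] sum 67, len 12
add 9: shortest ending here [6, 6, 1, 11, 3, 3, 7, 10, 3, 4, 9] sum 63, len 11
add 1: shortest ending here [6, 6, 1, 11, 3, 3, 7, 10, 3, 4, 9, 1] sum 64, len 12
add 11: shortest ending here [1, 11, 3, 3, 7, 10, 3, 4, 9, 1, 11] sum 63, len 11
add 8: shortest ending here [11, 3, 3, 7, 10, 3, 4, 9, 1, 11, 8] sum 70, len 11
Shortest qualifying length: 11.

11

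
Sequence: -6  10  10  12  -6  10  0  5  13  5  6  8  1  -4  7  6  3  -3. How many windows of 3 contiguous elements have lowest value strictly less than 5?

(-6, 10, 10) → min -6  < 5 ✓
(10, 10, 12) → min 10
(10, 12, -6) → min -6  < 5 ✓
(12, -6, 10) → min -6  < 5 ✓
(-6, 10, 0) → min -6  < 5 ✓
(10, 0, 5) → min 0  < 5 ✓
(0, 5, 13) → min 0  < 5 ✓
(5, 13, 5) → min 5
(13, 5, 6) → min 5
(5, 6, 8) → min 5
(6, 8, 1) → min 1  < 5 ✓
(8, 1, -4) → min -4  < 5 ✓
(1, -4, 7) → min -4  < 5 ✓
(-4, 7, 6) → min -4  < 5 ✓
(7, 6, 3) → min 3  < 5 ✓
(6, 3, -3) → min -3  < 5 ✓
12 windows satisfy the condition.

12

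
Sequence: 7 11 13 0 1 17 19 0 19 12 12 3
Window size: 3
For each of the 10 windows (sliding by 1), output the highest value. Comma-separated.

Sliding a size-3 window across the 12 values:
[7, 11, 13] → max 13
[11, 13, 0] → max 13
[13, 0, 1] → max 13
[0, 1, 17] → max 17
[1, 17, 19] → max 19
[17, 19, 0] → max 19
[19, 0, 19] → max 19
[0, 19, 12] → max 19
[19, 12, 12] → max 19
[12, 12, 3] → max 12

13, 13, 13, 17, 19, 19, 19, 19, 19, 12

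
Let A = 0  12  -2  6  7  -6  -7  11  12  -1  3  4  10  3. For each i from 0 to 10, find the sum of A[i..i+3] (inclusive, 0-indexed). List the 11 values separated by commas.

16, 23, 5, 0, 5, 10, 15, 25, 18, 16, 20

(0, 12, -2, 6) → sum 16
(12, -2, 6, 7) → sum 23
(-2, 6, 7, -6) → sum 5
(6, 7, -6, -7) → sum 0
(7, -6, -7, 11) → sum 5
(-6, -7, 11, 12) → sum 10
(-7, 11, 12, -1) → sum 15
(11, 12, -1, 3) → sum 25
(12, -1, 3, 4) → sum 18
(-1, 3, 4, 10) → sum 16
(3, 4, 10, 3) → sum 20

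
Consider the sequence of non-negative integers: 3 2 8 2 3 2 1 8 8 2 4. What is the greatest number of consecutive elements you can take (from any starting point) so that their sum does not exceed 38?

→ 3: sum 3, len 1
→ 2: sum 5, len 2
→ 8: sum 13, len 3
→ 2: sum 15, len 4
→ 3: sum 18, len 5
→ 2: sum 20, len 6
→ 1: sum 21, len 7
→ 8: sum 29, len 8
→ 8: sum 37, len 9
→ 2 (dropped 3): sum 36, len 9
→ 4 (dropped 2): sum 38, len 9
Longest length seen: 9.

9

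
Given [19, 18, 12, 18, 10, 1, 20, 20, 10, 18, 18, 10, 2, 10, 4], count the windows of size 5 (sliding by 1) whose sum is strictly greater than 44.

10

19 18 12 18 10 → sum 77  > 44 ✓
18 12 18 10 1 → sum 59  > 44 ✓
12 18 10 1 20 → sum 61  > 44 ✓
18 10 1 20 20 → sum 69  > 44 ✓
10 1 20 20 10 → sum 61  > 44 ✓
1 20 20 10 18 → sum 69  > 44 ✓
20 20 10 18 18 → sum 86  > 44 ✓
20 10 18 18 10 → sum 76  > 44 ✓
10 18 18 10 2 → sum 58  > 44 ✓
18 18 10 2 10 → sum 58  > 44 ✓
18 10 2 10 4 → sum 44
10 windows satisfy the condition.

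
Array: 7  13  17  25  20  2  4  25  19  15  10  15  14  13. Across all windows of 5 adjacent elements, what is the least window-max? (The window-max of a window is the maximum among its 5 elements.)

[7, 13, 17, 25, 20] → max 25
[13, 17, 25, 20, 2] → max 25
[17, 25, 20, 2, 4] → max 25
[25, 20, 2, 4, 25] → max 25
[20, 2, 4, 25, 19] → max 25
[2, 4, 25, 19, 15] → max 25
[4, 25, 19, 15, 10] → max 25
[25, 19, 15, 10, 15] → max 25
[19, 15, 10, 15, 14] → max 19
[15, 10, 15, 14, 13] → max 15
Least of these is 15.

15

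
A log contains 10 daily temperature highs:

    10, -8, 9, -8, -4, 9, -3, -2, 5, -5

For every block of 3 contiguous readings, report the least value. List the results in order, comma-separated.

Sliding a size-3 window across the 10 values:
(10, -8, 9) → min -8
(-8, 9, -8) → min -8
(9, -8, -4) → min -8
(-8, -4, 9) → min -8
(-4, 9, -3) → min -4
(9, -3, -2) → min -3
(-3, -2, 5) → min -3
(-2, 5, -5) → min -5

-8, -8, -8, -8, -4, -3, -3, -5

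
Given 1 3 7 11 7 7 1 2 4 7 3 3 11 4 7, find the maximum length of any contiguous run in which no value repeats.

5

[1] len 1
[1, 3] len 2
[1, 3, 7] len 3
[1, 3, 7, 11] len 4
[11, 7] len 2
[7] len 1
[7, 1] len 2
[7, 1, 2] len 3
[7, 1, 2, 4] len 4
[1, 2, 4, 7] len 4
[1, 2, 4, 7, 3] len 5
[3] len 1
[3, 11] len 2
[3, 11, 4] len 3
[3, 11, 4, 7] len 4
Longest all-distinct length: 5.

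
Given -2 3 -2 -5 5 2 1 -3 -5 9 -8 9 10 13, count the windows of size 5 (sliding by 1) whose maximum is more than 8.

5

[-2, 3, -2, -5, 5] → max 5
[3, -2, -5, 5, 2] → max 5
[-2, -5, 5, 2, 1] → max 5
[-5, 5, 2, 1, -3] → max 5
[5, 2, 1, -3, -5] → max 5
[2, 1, -3, -5, 9] → max 9  > 8 ✓
[1, -3, -5, 9, -8] → max 9  > 8 ✓
[-3, -5, 9, -8, 9] → max 9  > 8 ✓
[-5, 9, -8, 9, 10] → max 10  > 8 ✓
[9, -8, 9, 10, 13] → max 13  > 8 ✓
5 windows satisfy the condition.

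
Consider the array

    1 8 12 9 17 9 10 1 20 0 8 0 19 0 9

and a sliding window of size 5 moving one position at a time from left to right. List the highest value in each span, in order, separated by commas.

17, 17, 17, 17, 20, 20, 20, 20, 20, 19, 19

1 8 12 9 17 → max 17
8 12 9 17 9 → max 17
12 9 17 9 10 → max 17
9 17 9 10 1 → max 17
17 9 10 1 20 → max 20
9 10 1 20 0 → max 20
10 1 20 0 8 → max 20
1 20 0 8 0 → max 20
20 0 8 0 19 → max 20
0 8 0 19 0 → max 19
8 0 19 0 9 → max 19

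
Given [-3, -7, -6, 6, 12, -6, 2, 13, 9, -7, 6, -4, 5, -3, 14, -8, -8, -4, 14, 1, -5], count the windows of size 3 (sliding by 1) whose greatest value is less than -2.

(-3, -7, -6) → max -3  < -2 ✓
(-7, -6, 6) → max 6
(-6, 6, 12) → max 12
(6, 12, -6) → max 12
(12, -6, 2) → max 12
(-6, 2, 13) → max 13
(2, 13, 9) → max 13
(13, 9, -7) → max 13
(9, -7, 6) → max 9
(-7, 6, -4) → max 6
(6, -4, 5) → max 6
(-4, 5, -3) → max 5
(5, -3, 14) → max 14
(-3, 14, -8) → max 14
(14, -8, -8) → max 14
(-8, -8, -4) → max -4  < -2 ✓
(-8, -4, 14) → max 14
(-4, 14, 1) → max 14
(14, 1, -5) → max 14
2 windows satisfy the condition.

2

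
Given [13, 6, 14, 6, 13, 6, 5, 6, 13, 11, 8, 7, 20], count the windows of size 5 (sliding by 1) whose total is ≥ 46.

(13, 6, 14, 6, 13) → sum 52  ≥ 46 ✓
(6, 14, 6, 13, 6) → sum 45
(14, 6, 13, 6, 5) → sum 44
(6, 13, 6, 5, 6) → sum 36
(13, 6, 5, 6, 13) → sum 43
(6, 5, 6, 13, 11) → sum 41
(5, 6, 13, 11, 8) → sum 43
(6, 13, 11, 8, 7) → sum 45
(13, 11, 8, 7, 20) → sum 59  ≥ 46 ✓
2 windows satisfy the condition.

2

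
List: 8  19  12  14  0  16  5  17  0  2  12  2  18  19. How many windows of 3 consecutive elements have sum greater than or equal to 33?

[8, 19, 12] → sum 39  ≥ 33 ✓
[19, 12, 14] → sum 45  ≥ 33 ✓
[12, 14, 0] → sum 26
[14, 0, 16] → sum 30
[0, 16, 5] → sum 21
[16, 5, 17] → sum 38  ≥ 33 ✓
[5, 17, 0] → sum 22
[17, 0, 2] → sum 19
[0, 2, 12] → sum 14
[2, 12, 2] → sum 16
[12, 2, 18] → sum 32
[2, 18, 19] → sum 39  ≥ 33 ✓
4 windows satisfy the condition.

4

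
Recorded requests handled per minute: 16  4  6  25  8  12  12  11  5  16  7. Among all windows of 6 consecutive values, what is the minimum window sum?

63

(16, 4, 6, 25, 8, 12) → sum 71
(4, 6, 25, 8, 12, 12) → sum 67
(6, 25, 8, 12, 12, 11) → sum 74
(25, 8, 12, 12, 11, 5) → sum 73
(8, 12, 12, 11, 5, 16) → sum 64
(12, 12, 11, 5, 16, 7) → sum 63
Minimum of these is 63.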